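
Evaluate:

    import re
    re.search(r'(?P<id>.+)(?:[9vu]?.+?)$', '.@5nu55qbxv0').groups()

The match spans [0:12] → '.@5nu55qbxv0'.
Captured: group 1 = '.@5nu55qbxv'.

('.@5nu55qbxv',)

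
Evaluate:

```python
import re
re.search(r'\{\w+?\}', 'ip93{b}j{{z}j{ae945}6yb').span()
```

The match spans [4:7] → '{b}'.

(4, 7)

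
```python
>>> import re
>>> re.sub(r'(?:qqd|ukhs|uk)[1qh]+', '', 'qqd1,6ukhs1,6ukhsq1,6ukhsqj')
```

',6,6,6j'

The regex engine tests alternatives in the order written; an earlier branch that matches wins even if a later one would match more.
Matches: at [0:4] → 'qqd1'; at [6:11] → 'ukhs1'; at [13:19] → 'ukhsq1'; at [21:26] → 'ukhsq'.
Each match is replaced by ''.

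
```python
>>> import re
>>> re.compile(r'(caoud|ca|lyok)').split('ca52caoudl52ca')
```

['', 'ca', '52', 'caoud', 'l52', 'ca', '']

`|` is ordered: at each position the engine commits to the first alternative that works.
Matches to split on: at [0:2] → 'ca'; at [4:9] → 'caoud'; at [12:14] → 'ca'.
With a capturing group present, the delimiter's captured portion is kept in the result list.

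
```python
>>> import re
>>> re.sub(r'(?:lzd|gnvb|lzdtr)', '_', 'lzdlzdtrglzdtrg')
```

Alternation tries branches left to right and keeps the first one that lets the overall match succeed at that position.
Each match is replaced by '_'.

'__trg_trg'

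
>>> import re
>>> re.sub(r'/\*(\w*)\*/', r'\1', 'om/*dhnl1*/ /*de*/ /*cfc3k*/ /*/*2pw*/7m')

`\1` in the replacement pulls in group 1's text for each match.

'omdhnl1 de cfc3k /*2pw7m'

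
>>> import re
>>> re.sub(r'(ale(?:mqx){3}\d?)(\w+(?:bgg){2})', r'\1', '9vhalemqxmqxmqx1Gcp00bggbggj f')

Pattern: the literal 'ale', then the literal 'mqx' repeated 3 times, then optionally a digit (captured); then one or more of a word character, then the literal 'bgg' repeated 2 times (captured).
Matches: at [3:27] → 'alemqxmqxmqx1Gcp00bggbgg'.
`\1` in the replacement pulls in group 1's text for each match.

'9vhalemqxmqxmqx1j f'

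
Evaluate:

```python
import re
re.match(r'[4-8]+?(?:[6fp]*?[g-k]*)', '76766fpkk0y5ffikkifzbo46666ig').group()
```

This matches one or more of a character in [4-8] (lazy); then zero or more of one of [6fp] (lazy), then zero or more of a character in [g-k] (non-capturing group).
`re.match` only tries the pattern at the start of the string.
The match spans [0:1] → '7'.

'7'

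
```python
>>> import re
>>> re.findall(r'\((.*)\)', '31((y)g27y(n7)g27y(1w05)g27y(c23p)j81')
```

One capturing group, so `findall` returns just the captured substring from the one match — 1 in all.

['(y)g27y(n7)g27y(1w05)g27y(c23p']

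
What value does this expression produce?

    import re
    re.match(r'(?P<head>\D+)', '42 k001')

None

`match` is anchored at position 0; if the pattern doesn't fit there, it returns None.
Here the pattern fails at index 0, so the call returns None.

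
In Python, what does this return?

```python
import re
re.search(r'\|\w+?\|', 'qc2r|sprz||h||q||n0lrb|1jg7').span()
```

(4, 10)

The match spans [4:10] → '|sprz|'.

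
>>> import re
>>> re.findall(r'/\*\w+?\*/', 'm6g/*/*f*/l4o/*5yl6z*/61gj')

['/*f*/', '/*5yl6z*/']

`findall` yields the raw match text (2 of them) because the pattern has no groups.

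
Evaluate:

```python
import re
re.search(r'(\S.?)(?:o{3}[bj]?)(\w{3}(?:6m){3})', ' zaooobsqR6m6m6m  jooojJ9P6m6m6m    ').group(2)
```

The match spans [1:16] → 'zaooobsqR6m6m6m'.
Captured: group 1 = 'za', group 2 = 'sqR6m6m6m'.

'sqR6m6m6m'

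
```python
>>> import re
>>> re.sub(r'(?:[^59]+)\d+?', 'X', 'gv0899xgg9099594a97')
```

'X9XX959X7'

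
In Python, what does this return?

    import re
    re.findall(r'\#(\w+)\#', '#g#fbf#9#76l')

`findall` collects group 1 from each match (2 total).

['g', '9']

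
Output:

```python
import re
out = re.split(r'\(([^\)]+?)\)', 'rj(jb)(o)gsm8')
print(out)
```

Matches to split on: at [2:6] → '(jb)'; at [6:9] → '(o)'.
Because the pattern has a capturing group, `split` also inserts each captured text between the pieces.

['rj', 'jb', '', 'o', 'gsm8']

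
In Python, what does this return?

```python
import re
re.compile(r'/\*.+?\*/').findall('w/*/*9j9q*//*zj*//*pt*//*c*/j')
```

No capturing groups, so `findall` returns the 4 full match strings.

['/*/*9j9q*/', '/*zj*/', '/*pt*/', '/*c*/']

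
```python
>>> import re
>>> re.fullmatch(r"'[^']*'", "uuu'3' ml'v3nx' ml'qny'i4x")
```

`re.fullmatch` is like wrapping the pattern in `^…$` (in single-line mode).
Here the string isn't matched end-to-end, so the call returns None.

None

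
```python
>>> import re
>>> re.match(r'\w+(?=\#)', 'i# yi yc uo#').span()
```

Lookahead/lookbehind check context without consuming it, so the matched span excludes the asserted characters.
`re.match` won't scan ahead — the pattern has to work from the very first character.
The match spans [0:1] → 'i'.

(0, 1)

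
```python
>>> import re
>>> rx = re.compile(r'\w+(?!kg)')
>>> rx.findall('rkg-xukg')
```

['rkg', 'xukg']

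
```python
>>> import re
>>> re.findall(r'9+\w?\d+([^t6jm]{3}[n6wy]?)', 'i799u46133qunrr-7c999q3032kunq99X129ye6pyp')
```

['qun', 'kun', '9ye6']

This matches one or more of the literal '9', then optionally a word character; then one or more of a digit; then exactly 3 of any character except [t6jm], then optionally one of [n6wy] (captured).
Walking the string: at [2:13] match '99u46133qun', group 1 = 'qun'; at [18:29] match '999q3032kun', group 1 = 'kun'; at [30:39] match '99X129ye6', group 1 = '9ye6'.
Because there's exactly one group, `findall` drops the full match and keeps group 1 from each hit.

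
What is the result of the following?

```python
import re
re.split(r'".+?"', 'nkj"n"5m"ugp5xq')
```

['nkj', '5m"ugp5xq']

Lazy quantifiers expand one character at a time until the remainder of the pattern can match.
Matches to split on: at [3:6] → '"n"'.
Splitting on the pattern gives 2 pieces.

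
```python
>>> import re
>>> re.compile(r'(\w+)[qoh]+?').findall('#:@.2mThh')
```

['2mTh']

The pattern matches one or more of a word character (captured); then one or more of one of [qoh] (lazy).
Matches: at [4:9] match '2mThh', group 1 = '2mTh'.
With a single group, `findall` returns only what that group captured — 1 item.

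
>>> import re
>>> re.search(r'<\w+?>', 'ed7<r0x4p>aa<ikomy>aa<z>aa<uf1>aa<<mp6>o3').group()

The match spans [3:10] → '<r0x4p>'.

'<r0x4p>'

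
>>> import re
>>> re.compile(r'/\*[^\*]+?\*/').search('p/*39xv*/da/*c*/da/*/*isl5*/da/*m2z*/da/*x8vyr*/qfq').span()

Unlike `match`, `search` isn't anchored — it looks for the pattern anywhere in the string.
The match spans [1:9] → '/*39xv*/'.

(1, 9)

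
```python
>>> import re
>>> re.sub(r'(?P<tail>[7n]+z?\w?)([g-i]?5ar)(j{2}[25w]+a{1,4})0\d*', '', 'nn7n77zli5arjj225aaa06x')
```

'x'

Each match is replaced by ''.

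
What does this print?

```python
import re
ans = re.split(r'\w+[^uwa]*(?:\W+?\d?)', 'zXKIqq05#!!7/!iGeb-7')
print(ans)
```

['', '']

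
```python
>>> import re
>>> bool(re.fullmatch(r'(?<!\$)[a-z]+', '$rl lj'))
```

For `fullmatch`, every character of the input must be accounted for by the pattern.
Here the pattern can't cover the whole string, so the call returns None, and `bool(None)` is False.

False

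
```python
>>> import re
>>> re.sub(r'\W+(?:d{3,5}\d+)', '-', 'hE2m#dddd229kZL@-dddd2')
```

'hE2m-kZL-'

This matches one or more of a non-word character; then 3 to 5 of the literal 'd', then one or more of a digit (non-capturing group).
Matches: at [4:12] → '#dddd229'; at [15:22] → '@-dddd2'.
Every occurrence is swapped for '-'.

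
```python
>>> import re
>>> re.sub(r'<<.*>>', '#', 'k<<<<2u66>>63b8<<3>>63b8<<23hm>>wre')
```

'k#wre'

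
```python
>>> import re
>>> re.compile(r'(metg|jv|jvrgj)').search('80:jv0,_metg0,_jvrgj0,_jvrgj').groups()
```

`re.search` scans for the first position where the pattern succeeds.
The match spans [3:5] → 'jv'.
Captured: group 1 = 'jv'.

('jv',)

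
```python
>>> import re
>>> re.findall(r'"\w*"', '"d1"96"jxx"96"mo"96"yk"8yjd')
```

['"d1"', '"jxx"', '"mo"', '"yk"']

Since nothing is captured, `findall` lists the 4 matched substrings directly.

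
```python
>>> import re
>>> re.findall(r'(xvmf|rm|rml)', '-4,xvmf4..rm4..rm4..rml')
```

['xvmf', 'rm', 'rm', 'rm']

Alternation tries branches left to right and keeps the first one that lets the overall match succeed at that position.
Scanning left to right: at [3:7] match 'xvmf', group 1 = 'xvmf'; at [10:12] match 'rm', group 1 = 'rm'; at [15:17] match 'rm', group 1 = 'rm'; at [20:22] match 'rm', group 1 = 'rm'.
One capturing group, so `findall` returns just the captured substring from each match — 4 in all.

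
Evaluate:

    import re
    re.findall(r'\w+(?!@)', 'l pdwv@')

`(?!…)`/`(?<!…)` only lets a position through if the neighbouring text does NOT match; no characters are consumed.
Since nothing is captured, `findall` lists the 2 matched substrings directly.

['l', 'pdw']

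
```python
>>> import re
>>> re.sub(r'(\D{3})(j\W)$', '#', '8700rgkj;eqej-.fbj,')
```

The pattern matches exactly 3 of a non-digit (captured); then a literal 'j', then a non-word character (captured); then anchored at the end.
Matches: at [14:19] → '.fbj,'.
`sub` substitutes '#' at each match site.

'8700rgkj;eqej-#'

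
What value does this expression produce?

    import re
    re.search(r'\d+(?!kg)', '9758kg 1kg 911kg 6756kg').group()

'975'

Because the assertion is negative and zero-width, positions next to the forbidden text are skipped.
The match spans [0:3] → '975'.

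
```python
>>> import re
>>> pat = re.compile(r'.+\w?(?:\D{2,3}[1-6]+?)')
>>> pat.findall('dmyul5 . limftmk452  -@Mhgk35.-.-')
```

['dmyul5 . limftmk452  -@Mhgk3']

Pattern: one or more of any character, then optionally a word character; then 2 to 3 of a non-digit, then one or more of a character in [1-6] (lazy) (non-capturing group).
With the lazy modifier that quantifier settles for the fewest repetitions that let the rest of the pattern succeed (the atoms after it are unaffected and can still be greedy).
Scanning left to right: at [0:28] → 'dmyul5 . limftmk452  -@Mhgk3'.
With no groups in the pattern, `findall` gives back each whole match — 1 here.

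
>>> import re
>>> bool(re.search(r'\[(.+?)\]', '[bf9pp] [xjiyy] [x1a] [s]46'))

True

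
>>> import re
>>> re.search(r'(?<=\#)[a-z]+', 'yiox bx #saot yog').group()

'saot'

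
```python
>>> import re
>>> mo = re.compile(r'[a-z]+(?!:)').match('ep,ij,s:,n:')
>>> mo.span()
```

The negative lookaround is zero-width — it rules out positions where the adjacent text would match, without consuming anything.
`re.match` won't scan ahead — the pattern has to work from the very first character.
The match spans [0:2] → 'ep'.

(0, 2)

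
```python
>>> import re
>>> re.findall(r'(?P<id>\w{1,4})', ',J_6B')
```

['J_6B']

This matches 1 to 4 of a word character (captured as 'id').
Walking the string: at [1:5] match 'J_6B', group 1 = 'J_6B'.
Because there's exactly one group, `findall` drops the full match and keeps group 1 from the one hit.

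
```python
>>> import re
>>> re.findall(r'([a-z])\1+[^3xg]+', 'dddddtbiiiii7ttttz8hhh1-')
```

The backreference `\1` re-matches whatever the first group consumed, character for character.
Scanning left to right: at [0:24] match 'dddddtbiiiii7ttttz8hhh1-', group 1 = 'd'.
With a single group, `findall` returns only what that group captured — 1 item.

['d']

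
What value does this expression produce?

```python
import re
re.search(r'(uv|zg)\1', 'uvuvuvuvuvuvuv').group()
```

'uvuv'

`\1` has to match the exact text group 1 already captured.
The match spans [0:4] → 'uvuv'.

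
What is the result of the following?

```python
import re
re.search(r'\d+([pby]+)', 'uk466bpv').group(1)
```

The pattern matches one or more of a digit; then one or more of one of [pby] (captured).
Unlike `match`, `search` isn't anchored — it looks for the pattern anywhere in the string.
The match spans [2:7] → '466bp'.
Captured: group 1 = 'bp'.

'bp'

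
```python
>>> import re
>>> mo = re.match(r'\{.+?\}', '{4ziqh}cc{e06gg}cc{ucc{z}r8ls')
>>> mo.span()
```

(0, 7)

Lazy quantifiers expand one character at a time until the remainder of the pattern can match.
With `match`, the pattern is implicitly anchored at the beginning.
The match spans [0:7] → '{4ziqh}'.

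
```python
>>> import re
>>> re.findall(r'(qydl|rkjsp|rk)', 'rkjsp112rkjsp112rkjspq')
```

['rkjsp', 'rkjsp', 'rkjsp']

Alternation tries branches left to right and keeps the first one that lets the overall match succeed at that position.
Walking the string: at [0:5] match 'rkjsp', group 1 = 'rkjsp'; at [8:13] match 'rkjsp', group 1 = 'rkjsp'; at [16:21] match 'rkjsp', group 1 = 'rkjsp'.
`findall` collects group 1 from each match (3 total).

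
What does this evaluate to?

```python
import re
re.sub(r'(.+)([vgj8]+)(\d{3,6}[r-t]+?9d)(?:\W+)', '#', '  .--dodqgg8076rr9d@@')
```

'#'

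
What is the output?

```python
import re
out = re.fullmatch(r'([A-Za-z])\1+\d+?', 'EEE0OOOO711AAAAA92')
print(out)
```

`\1` has to match the exact text group 1 already captured.
`re.fullmatch` requires the pattern to consume the entire string.
Here the pattern can't cover the whole string, so the call returns None.

None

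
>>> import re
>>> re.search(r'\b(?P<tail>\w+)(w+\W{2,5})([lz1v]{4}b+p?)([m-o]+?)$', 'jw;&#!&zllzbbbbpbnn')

Pattern: a word boundary (`\b`, zero-width); then one or more of a word character (captured as 'tail'); then one or more of the literal 'w', then 2 to 5 of a non-word character (captured); then exactly 4 of one of [lz1v], then one or more of a literal 'b', then optionally a literal 'p' (captured); then one or more of a character in [m-o] (lazy) (captured); then anchored at the end.
`re.search` scans for the first position where the pattern succeeds.
Here no position works, so the call returns None.

None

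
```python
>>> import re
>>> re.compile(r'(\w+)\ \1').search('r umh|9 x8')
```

None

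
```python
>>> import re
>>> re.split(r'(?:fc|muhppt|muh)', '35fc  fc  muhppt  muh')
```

['35', '  ', '  ', '  ', '']

Alternation isn't longest-match — the leftmost alternative that fits at this position is chosen.
The string is cut at each match, leaving 5 pieces.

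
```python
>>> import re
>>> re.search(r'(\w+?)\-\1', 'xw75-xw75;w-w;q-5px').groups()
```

('xw75',)

The match spans [0:9] → 'xw75-xw75'.
Captured: group 1 = 'xw75'.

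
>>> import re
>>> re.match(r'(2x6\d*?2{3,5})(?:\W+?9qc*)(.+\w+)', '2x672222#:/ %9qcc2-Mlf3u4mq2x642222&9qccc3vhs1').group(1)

'2x672222'

The pattern matches the literal '2x6', then zero or more of a digit (lazy), then 3 to 5 of the literal '2' (captured); then one or more of a non-word character (lazy), then the literal '9q', then zero or more of a literal 'c' (non-capturing group); then one or more of any character, then one or more of a word character (captured).
`re.match` only tries the pattern at the start of the string.
The match spans [0:46] → '2x672222#:/ %9qcc2-Mlf3u4mq2x642222&9qccc3vhs1'.
Captured: group 1 = '2x672222', group 2 = '2-Mlf3u4mq2x642222&9qccc3vhs1'.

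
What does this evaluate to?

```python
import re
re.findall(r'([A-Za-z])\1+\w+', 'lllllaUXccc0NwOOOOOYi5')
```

`\1` has to match the exact text group 1 already captured.
Walking the string: at [0:22] match 'lllllaUXccc0NwOOOOOYi5', group 1 = 'l'.
One capturing group, so `findall` returns just the captured substring from the one match — 1 in all.

['l']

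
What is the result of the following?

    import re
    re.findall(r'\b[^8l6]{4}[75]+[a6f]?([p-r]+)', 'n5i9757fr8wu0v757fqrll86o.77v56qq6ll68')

['r', 'qq']

This matches a word boundary (`\b`, zero-width); then exactly 4 of any character except [8l6], then one or more of one of [75], then optionally one of [a6f]; then one or more of a character in [p-r] (captured).
Matches: at [0:9] match 'n5i9757fr', group 1 = 'r'; at [25:33] match '.77v56qq', group 1 = 'qq'.
With a single group, `findall` returns only what that group captured — 2 items.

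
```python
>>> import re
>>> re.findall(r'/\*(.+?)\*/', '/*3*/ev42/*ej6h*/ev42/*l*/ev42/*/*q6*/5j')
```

Because the quantifier is non-greedy, it stops expanding at the earliest point where the rest of the pattern can succeed.
`findall` collects group 1 from each match (4 total).

['3', 'ej6h', 'l', '/*q6']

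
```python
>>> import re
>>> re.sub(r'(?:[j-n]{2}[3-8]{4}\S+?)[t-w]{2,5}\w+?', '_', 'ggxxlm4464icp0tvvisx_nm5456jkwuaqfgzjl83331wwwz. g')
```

'ggxx_sx__qfgz_. g'

Pattern: exactly 2 of a character in [j-n], then exactly 4 of a character in [3-8], then one or more of a non-whitespace character (lazy) (non-capturing group); then 2 to 5 of a character in [t-w], then one or more of a word character (lazy).
A `+?`/`*?`/`{m,n}?` starts at its minimum and grows only as far as needed for what follows to match.
Matches: at [4:18] → 'lm4464icp0tvvi'; at [21:32] → 'nm5456jkwua'; at [36:47] → 'jl83331wwwz'.
Every occurrence is swapped for '_'.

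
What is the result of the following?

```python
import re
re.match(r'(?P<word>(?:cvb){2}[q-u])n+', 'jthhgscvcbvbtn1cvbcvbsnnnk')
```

None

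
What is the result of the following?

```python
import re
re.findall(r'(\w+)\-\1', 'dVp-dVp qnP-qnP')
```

['dVp', 'qnP']

`\1` is not a pattern — it's the concrete string captured by group 1, re-applied verbatim.
One capturing group, so `findall` returns just the captured substring from each match — 2 in all.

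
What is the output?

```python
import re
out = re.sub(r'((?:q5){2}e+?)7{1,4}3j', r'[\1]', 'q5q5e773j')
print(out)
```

[q5q5e]

Pattern: the literal 'q5' repeated 2 times, then one or more of a literal 'e' (lazy) (captured); then 1 to 4 of the literal '7', then the literal '3j'.
Each match is replaced using the text its own group 1 captured.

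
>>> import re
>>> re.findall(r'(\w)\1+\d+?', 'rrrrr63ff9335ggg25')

['r', 'f', '3', 'g']

A backreference is literal: `\1` must see the identical characters the first group matched.
Scanning left to right: at [0:6] match 'rrrrr6', group 1 = 'r'; at [7:10] match 'ff9', group 1 = 'f'; at [10:13] match '335', group 1 = '3'; at [13:17] match 'ggg2', group 1 = 'g'.
One capturing group, so `findall` returns just the captured substring from each match — 4 in all.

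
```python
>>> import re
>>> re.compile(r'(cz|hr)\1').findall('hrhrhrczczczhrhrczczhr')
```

A backreference is literal: `\1` must see the identical characters the first group matched.
Matches: at [0:4] match 'hrhr', group 1 = 'hr'; at [6:10] match 'czcz', group 1 = 'cz'; at [12:16] match 'hrhr', group 1 = 'hr'; at [16:20] match 'czcz', group 1 = 'cz'.
With a single group, `findall` returns only what that group captured — 4 items.

['hr', 'cz', 'hr', 'cz']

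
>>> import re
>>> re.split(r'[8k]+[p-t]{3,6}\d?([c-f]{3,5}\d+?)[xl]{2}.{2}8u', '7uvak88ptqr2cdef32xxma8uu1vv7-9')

['7uva', 'cdef32', 'u1vv7-9']

This matches one or more of one of [8k], then 3 to 6 of a character in [p-t], then optionally a digit; then 3 to 5 of a character in [c-f], then one or more of a digit (lazy) (captured); then exactly 2 of one of [xl], then exactly 2 of any character, then the literal '8u'.
Matches to split on: at [4:24] → 'k88ptqr2cdef32xxma8u'.
With a capturing group present, the delimiter's captured portion is kept in the result list.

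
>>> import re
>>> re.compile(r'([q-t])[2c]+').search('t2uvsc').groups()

('t',)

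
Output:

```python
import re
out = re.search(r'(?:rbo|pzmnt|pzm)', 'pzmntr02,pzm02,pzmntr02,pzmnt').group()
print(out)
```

pzmnt

`|` is ordered: at each position the engine commits to the first alternative that works.
`re.search` tries every starting position until one works.
The match spans [0:5] → 'pzmnt'.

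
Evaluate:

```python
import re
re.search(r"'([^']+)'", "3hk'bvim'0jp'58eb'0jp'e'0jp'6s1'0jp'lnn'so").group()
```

"'bvim'"

The match spans [3:9] → "'bvim'".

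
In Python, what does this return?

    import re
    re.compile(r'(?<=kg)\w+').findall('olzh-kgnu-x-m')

['nu']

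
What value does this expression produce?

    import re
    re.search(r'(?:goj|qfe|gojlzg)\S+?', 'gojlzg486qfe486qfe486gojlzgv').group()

'gojl'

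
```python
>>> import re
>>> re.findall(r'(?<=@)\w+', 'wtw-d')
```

`findall` yields the raw match text (0 of them) because the pattern has no groups.
Nothing in the string satisfies the pattern, so the list is empty.

[]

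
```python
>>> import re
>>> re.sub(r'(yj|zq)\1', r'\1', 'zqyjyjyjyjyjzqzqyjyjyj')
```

`\1` is not a pattern — it's the concrete string captured by group 1, re-applied verbatim.
Matches: at [2:6] → 'yjyj'; at [6:10] → 'yjyj'; at [12:16] → 'zqzq'; at [16:20] → 'yjyj'.
The replacement refers to a captured group, so each match is rewritten using its own captured text.

'zqyjyjyjzqyjyj'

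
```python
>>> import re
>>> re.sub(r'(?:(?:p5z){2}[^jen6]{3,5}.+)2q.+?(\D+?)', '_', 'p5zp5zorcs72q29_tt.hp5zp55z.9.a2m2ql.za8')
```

This matches the literal 'p5z' repeated 2 times, then 3 to 5 of any character except [jen6], then one or more of any character (non-capturing group); then the literal '2q', then one or more of any character (lazy); then one or more of a non-digit (lazy) (captured).
A `+?`/`*?`/`{m,n}?` starts at its minimum and grows only as far as needed for what follows to match.
Matches: at [0:37] → 'p5zp5zorcs72q29_tt.hp5zp55z.9.a2m2ql.'.
Every occurrence is swapped for '_'.

'_za8'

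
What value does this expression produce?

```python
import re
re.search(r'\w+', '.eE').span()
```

Pattern: one or more of a word character.
Unlike `match`, `search` isn't anchored — it looks for the pattern anywhere in the string.
The match spans [1:3] → 'eE'.

(1, 3)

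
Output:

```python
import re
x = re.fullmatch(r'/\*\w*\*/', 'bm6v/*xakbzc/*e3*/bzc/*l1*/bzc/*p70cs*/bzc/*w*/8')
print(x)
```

`re.fullmatch` is like wrapping the pattern in `^…$` (in single-line mode).
Here the string isn't matched end-to-end, so the call returns None.

None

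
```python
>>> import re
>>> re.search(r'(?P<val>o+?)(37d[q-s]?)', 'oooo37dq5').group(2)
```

'37dq'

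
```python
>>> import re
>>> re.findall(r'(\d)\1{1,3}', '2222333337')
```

['2', '3']

A backreference is literal: `\1` must see the identical characters the first group matched.
Walking the string: at [0:4] match '2222', group 1 = '2'; at [4:8] match '3333', group 1 = '3'.
One capturing group, so `findall` returns just the captured substring from each match — 2 in all.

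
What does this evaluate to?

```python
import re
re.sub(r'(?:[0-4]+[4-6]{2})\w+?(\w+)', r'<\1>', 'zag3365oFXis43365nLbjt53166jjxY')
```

Lazy quantifiers expand one character at a time until the remainder of the pattern can match.
`\1` in the replacement pulls in group 1's text for each match.

'zag<FXis43365nLbjt53166jjxY>'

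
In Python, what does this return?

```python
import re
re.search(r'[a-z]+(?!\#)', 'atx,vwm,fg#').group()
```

`(?!…)`/`(?<!…)` only lets a position through if the neighbouring text does NOT match; no characters are consumed.
`re.search` tries every starting position until one works.
The match spans [0:3] → 'atx'.

'atx'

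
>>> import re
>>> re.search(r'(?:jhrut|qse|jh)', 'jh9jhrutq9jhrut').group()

'jh'

The match spans [0:2] → 'jh'.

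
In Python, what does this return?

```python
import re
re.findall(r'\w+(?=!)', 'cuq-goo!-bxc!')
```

['goo', 'bxc']

Lookahead/lookbehind check context without consuming it, so the matched span excludes the asserted characters.
Matches: at [4:7] → 'goo'; at [9:12] → 'bxc'.
No capturing groups, so `findall` returns the 2 full match strings.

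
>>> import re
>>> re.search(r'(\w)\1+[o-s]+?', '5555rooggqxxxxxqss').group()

The backreference `\1` re-matches whatever the first group consumed, character for character.
Unlike `match`, `search` isn't anchored — it looks for the pattern anywhere in the string.
The match spans [0:5] → '5555r'.
Captured: group 1 = '5'.

'5555r'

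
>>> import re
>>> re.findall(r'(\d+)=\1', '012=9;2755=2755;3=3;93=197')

`\1` has to match the exact text group 1 already captured.
`findall` collects group 1 from each match (2 total).

['2755', '3']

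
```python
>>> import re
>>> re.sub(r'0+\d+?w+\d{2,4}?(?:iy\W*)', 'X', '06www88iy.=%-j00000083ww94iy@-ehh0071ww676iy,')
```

'XjXehhX'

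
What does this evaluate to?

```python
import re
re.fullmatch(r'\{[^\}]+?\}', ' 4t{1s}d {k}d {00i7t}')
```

None

`fullmatch` succeeds only if the pattern covers the string from start to end.
Here the pattern can't cover the whole string, so the call returns None.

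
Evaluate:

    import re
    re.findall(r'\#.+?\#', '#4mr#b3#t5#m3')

A non-greedy quantifier consumes as few characters as it can — just enough that the remainder of the pattern still matches from where it stops; whatever follows it matches normally.
`findall` yields the raw match text (2 of them) because the pattern has no groups.

['#4mr#', '#t5#']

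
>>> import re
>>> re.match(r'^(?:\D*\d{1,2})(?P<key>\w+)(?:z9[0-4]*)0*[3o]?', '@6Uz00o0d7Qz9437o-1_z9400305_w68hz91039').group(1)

Pattern: anchored at the start of the string; then zero or more of a non-digit, then 1 to 2 of a digit (non-capturing group); then one or more of a word character (captured as 'key'); then the literal 'z9', then zero or more of a character in [0-4] (non-capturing group); then zero or more of the literal '0', then optionally one of [3o].
`re.match` only tries the pattern at the start of the string.
The match spans [0:15] → '@6Uz00o0d7Qz943'.
Captured: group 1 = 'Uz00o0d7Q'.

'Uz00o0d7Q'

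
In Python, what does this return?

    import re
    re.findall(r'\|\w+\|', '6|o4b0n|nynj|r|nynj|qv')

Since nothing is captured, `findall` lists the 2 matched substrings directly.

['|o4b0n|', '|r|']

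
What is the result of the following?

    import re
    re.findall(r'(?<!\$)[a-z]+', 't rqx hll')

['t', 'rqx', 'hll']

A negative assertion filters positions out without eating any characters.
With no groups in the pattern, `findall` gives back each whole match — 3 here.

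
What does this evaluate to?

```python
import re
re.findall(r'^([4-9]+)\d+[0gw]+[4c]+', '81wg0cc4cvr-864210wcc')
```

The pattern matches anchored at the start of the string; then one or more of a character in [4-9] (captured); then one or more of a digit; then one or more of one of [0gw], then one or more of one of [4c].
Because there's exactly one group, `findall` drops the full match and keeps group 1 from the one hit.

['8']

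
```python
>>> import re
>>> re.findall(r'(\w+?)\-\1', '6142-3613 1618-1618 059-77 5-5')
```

['1618', '5']

After group 1 captures some text, `\1` only succeeds where that same text appears again.
Because there's exactly one group, `findall` drops the full match and keeps group 1 from each hit.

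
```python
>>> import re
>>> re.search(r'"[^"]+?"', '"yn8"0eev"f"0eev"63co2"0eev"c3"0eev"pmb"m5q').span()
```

The match spans [0:5] → '"yn8"'.

(0, 5)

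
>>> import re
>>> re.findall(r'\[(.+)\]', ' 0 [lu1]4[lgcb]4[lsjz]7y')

Scanning left to right: at [3:22] match '[lu1]4[lgcb]4[lsjz]', group 1 = 'lu1]4[lgcb]4[lsjz'.
With a single group, `findall` returns only what that group captured — 1 item.

['lu1]4[lgcb]4[lsjz']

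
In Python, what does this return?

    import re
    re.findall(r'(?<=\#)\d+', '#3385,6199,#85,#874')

['3385', '85', '874']

Because the assertion is zero-width, the text it checks is not consumed and won't appear in the result.
With no groups in the pattern, `findall` gives back each whole match — 3 here.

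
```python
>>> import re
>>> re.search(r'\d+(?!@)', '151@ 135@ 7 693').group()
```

'15'

A negative assertion filters positions out without eating any characters.
`re.search` tries every starting position until one works.
The match spans [0:2] → '15'.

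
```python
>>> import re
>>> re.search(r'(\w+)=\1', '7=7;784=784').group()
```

After group 1 captures some text, `\1` only succeeds where that same text appears again.
The match spans [0:3] → '7=7'.

'7=7'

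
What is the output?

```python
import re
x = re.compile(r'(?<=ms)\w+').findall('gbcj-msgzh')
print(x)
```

['gzh']

The positive lookaround only admits positions where the adjacent text matches; those characters stay outside the span.
Matches: at [7:10] → 'gzh'.
With no groups in the pattern, `findall` gives back each whole match — 1 here.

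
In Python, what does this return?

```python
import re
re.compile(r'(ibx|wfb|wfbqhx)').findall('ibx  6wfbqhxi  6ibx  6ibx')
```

['ibx', 'wfb', 'ibx', 'ibx']

Branches in `(...|...)` are attempted left-to-right; the first branch that allows the whole pattern to succeed is taken.
Matches: at [0:3] match 'ibx', group 1 = 'ibx'; at [6:9] match 'wfb', group 1 = 'wfb'; at [16:19] match 'ibx', group 1 = 'ibx'; at [22:25] match 'ibx', group 1 = 'ibx'.
With a single group, `findall` returns only what that group captured — 4 items.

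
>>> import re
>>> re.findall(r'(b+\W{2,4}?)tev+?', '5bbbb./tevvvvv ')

['bbbb./']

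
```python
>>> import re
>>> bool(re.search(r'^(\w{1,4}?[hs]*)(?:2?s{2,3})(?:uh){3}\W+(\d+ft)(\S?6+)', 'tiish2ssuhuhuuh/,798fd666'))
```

The pattern matches anchored at the start of the string; then 1 to 4 of a word character (lazy), then zero or more of one of [hs] (captured); then optionally a literal '2', then 2 to 3 of the literal 's' (non-capturing group); then the literal 'uh' repeated 3 times, then one or more of a non-word character; then one or more of a digit, then the literal 'ft' (captured); then optionally a non-whitespace character, then one or more of a literal '6' (captured).
Here the pattern never matches, so the call returns None, and `bool(None)` is False.

False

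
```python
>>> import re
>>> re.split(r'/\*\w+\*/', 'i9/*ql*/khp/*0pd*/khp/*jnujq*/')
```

['i9', 'khp', 'khp', '']

The string is cut at each match, leaving 4 pieces.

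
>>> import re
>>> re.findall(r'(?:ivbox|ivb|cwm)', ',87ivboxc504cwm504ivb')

['ivbox', 'cwm', 'ivb']

The regex engine tests alternatives in the order written; an earlier branch that matches wins even if a later one would match more.
Since nothing is captured, `findall` lists the 3 matched substrings directly.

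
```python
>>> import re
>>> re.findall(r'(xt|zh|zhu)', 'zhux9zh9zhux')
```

['zh', 'zh', 'zh']

Alternation isn't longest-match — the leftmost alternative that fits at this position is chosen.
Matches: at [0:2] match 'zh', group 1 = 'zh'; at [5:7] match 'zh', group 1 = 'zh'; at [8:10] match 'zh', group 1 = 'zh'.
`findall` collects group 1 from each match (3 total).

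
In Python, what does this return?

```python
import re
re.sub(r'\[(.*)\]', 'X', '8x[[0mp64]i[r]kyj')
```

Matches: at [2:14] → '[[0mp64]i[r]'.
`sub` substitutes 'X' at each match site.

'8xXkyj'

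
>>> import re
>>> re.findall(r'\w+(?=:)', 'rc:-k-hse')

['rc']

Lookahead/lookbehind check context without consuming it, so the matched span excludes the asserted characters.
Walking the string: at [0:2] → 'rc'.
No capturing groups, so `findall` returns the 1 full match string.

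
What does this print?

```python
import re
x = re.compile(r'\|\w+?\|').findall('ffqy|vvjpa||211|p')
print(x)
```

['|vvjpa|', '|211|']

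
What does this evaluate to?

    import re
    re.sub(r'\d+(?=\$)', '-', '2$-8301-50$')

Because the assertion is zero-width, the text it checks is not consumed and won't appear in the result.
Each match is replaced by '-'.

'-$-8301--$'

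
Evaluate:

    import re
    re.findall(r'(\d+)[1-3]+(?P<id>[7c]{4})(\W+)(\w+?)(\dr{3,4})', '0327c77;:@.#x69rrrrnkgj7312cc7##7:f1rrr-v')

[('03', '7c77', ';:@.#', 'x6', '9rrrr')]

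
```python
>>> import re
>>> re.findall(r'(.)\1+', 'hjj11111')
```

['j', '1']

The backreference `\1` re-matches whatever the first group consumed, character for character.
Walking the string: at [1:3] match 'jj', group 1 = 'j'; at [3:8] match '11111', group 1 = '1'.
Because there's exactly one group, `findall` drops the full match and keeps group 1 from each hit.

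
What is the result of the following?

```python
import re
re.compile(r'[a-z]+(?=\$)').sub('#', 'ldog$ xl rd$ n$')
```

'#$ xl #$ #$'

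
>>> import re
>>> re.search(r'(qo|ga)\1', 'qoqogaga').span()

(0, 4)

`\1` has to match the exact text group 1 already captured.
The match spans [0:4] → 'qoqo'.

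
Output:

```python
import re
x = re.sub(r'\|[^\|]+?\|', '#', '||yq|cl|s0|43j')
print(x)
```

|#cl#43j

Matches: at [1:5] → '|yq|'; at [7:11] → '|s0|'.
Each match is replaced by '#'.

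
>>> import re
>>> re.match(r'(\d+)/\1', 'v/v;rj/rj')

None

`match` is anchored at position 0; if the pattern doesn't fit there, it returns None.
Here the string doesn't start with a match, so the call returns None.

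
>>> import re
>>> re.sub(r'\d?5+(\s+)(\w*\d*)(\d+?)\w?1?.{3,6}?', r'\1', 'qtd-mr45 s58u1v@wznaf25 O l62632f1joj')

A non-greedy quantifier consumes as few characters as it can — just enough that the remainder of the pattern still matches from where it stops; whatever follows it matches normally.
Each match is replaced using the text its own group 1 captured.

'qtd-mr naf25 O l62632f1joj'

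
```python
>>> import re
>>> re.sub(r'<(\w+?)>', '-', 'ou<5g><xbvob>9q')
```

Matches: at [2:6] → '<5g>'; at [6:13] → '<xbvob>'.
`sub` substitutes '-' at each match site.

'ou--9q'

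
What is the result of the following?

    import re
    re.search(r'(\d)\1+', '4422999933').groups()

('4',)

The backreference `\1` re-matches whatever the first group consumed, character for character.
Unlike `match`, `search` isn't anchored — it looks for the pattern anywhere in the string.
The match spans [0:2] → '44'.
Captured: group 1 = '4'.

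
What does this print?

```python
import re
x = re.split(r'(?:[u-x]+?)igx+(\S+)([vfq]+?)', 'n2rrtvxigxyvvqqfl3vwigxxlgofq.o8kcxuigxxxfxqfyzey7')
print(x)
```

Pattern: one or more of a character in [u-x] (lazy) (non-capturing group); then the literal 'ig', then one or more of the literal 'x'; then one or more of a non-whitespace character (captured); then one or more of one of [vfq] (lazy) (captured).
With a capturing group present, the delimiter's captured portion is kept in the result list.

['n2rrt', 'yvvqqfl3vwigxxlgofq.o8kcxuigxxxfxq', 'f', 'yzey7']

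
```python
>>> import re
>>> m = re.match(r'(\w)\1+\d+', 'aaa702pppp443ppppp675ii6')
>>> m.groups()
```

The backreference `\1` re-matches whatever the first group consumed, character for character.
`re.match` only tries the pattern at the start of the string.
The match spans [0:6] → 'aaa702'.
Captured: group 1 = 'a'.

('a',)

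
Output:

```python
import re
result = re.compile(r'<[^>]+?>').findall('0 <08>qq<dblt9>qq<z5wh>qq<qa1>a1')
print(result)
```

['<08>', '<dblt9>', '<z5wh>', '<qa1>']

With no groups in the pattern, `findall` gives back each whole match — 4 here.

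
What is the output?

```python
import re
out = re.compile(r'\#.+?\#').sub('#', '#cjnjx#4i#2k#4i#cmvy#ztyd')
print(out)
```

`sub` substitutes '#' at each match site.

#4i#4i#ztyd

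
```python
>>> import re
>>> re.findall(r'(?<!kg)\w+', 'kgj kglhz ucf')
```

The negative lookaround is zero-width — it rules out positions where the adjacent text would match, without consuming anything.
Walking the string: at [0:3] → 'kgj'; at [4:9] → 'kglhz'; at [10:13] → 'ucf'.
With no groups in the pattern, `findall` gives back each whole match — 3 here.

['kgj', 'kglhz', 'ucf']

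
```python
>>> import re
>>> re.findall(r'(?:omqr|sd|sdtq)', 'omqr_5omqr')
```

['omqr', 'omqr']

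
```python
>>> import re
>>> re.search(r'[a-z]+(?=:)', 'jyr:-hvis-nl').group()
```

The lookaround is zero-width — it requires the adjacent text to match without consuming it, so the asserted text isn't part of the match.
The match spans [0:3] → 'jyr'.

'jyr'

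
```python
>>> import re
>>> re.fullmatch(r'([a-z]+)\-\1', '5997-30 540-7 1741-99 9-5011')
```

`\1` is not a pattern — it's the concrete string captured by group 1, re-applied verbatim.
`re.fullmatch` requires the pattern to consume the entire string.
Here there's no way to consume every character, so the call returns None.

None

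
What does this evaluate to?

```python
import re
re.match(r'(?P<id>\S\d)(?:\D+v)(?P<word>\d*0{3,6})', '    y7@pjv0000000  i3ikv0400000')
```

None

The pattern matches a non-whitespace character, then a digit (captured as 'id'); then one or more of a non-digit, then a literal 'v' (non-capturing group); then zero or more of a digit, then 3 to 6 of the literal '0' (captured as 'word').
`re.match` won't scan ahead — the pattern has to work from the very first character.
Here position 0 doesn't satisfy it, so the call returns None.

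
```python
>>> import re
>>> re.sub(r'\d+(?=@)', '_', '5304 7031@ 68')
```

The lookaround is zero-width — it requires the adjacent text to match without consuming it, so the asserted text isn't part of the match.
`sub` substitutes '_' at each match site.

'5304 _@ 68'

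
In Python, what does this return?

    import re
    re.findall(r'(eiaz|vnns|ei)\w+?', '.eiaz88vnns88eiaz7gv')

['eiaz', 'vnns', 'eiaz']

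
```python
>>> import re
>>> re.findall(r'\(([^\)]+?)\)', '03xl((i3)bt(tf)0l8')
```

['(i3', 'tf']

Because there's exactly one group, `findall` drops the full match and keeps group 1 from each hit.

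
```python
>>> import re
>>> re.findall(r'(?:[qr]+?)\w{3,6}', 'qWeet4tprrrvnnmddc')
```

Pattern: one or more of one of [qr] (lazy) (non-capturing group); then 3 to 6 of a word character.
Lazy quantifiers expand one character at a time until the remainder of the pattern can match.
Matches: at [0:7] → 'qWeet4t'; at [8:15] → 'rrrvnnm'.
Since nothing is captured, `findall` lists the 2 matched substrings directly.

['qWeet4t', 'rrrvnnm']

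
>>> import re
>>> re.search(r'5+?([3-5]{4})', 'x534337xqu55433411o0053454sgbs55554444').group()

This matches one or more of a literal '5' (lazy); then exactly 4 of a character in [3-5] (captured).
The match spans [1:6] → '53433'.

'53433'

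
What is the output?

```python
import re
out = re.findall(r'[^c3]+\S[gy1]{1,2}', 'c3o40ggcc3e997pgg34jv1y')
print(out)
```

['o40gg', 'e997pgg', '4jv1y']

This matches one or more of any character except [c3]; then a non-whitespace character, then 1 to 2 of one of [gy1].
Scanning left to right: at [2:7] → 'o40gg'; at [10:17] → 'e997pgg'; at [18:23] → '4jv1y'.
`findall` yields the raw match text (3 of them) because the pattern has no groups.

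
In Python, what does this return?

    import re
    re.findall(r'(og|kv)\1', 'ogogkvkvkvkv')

['og', 'kv', 'kv']

After group 1 captures some text, `\1` only succeeds where that same text appears again.
Walking the string: at [0:4] match 'ogog', group 1 = 'og'; at [4:8] match 'kvkv', group 1 = 'kv'; at [8:12] match 'kvkv', group 1 = 'kv'.
One capturing group, so `findall` returns just the captured substring from each match — 3 in all.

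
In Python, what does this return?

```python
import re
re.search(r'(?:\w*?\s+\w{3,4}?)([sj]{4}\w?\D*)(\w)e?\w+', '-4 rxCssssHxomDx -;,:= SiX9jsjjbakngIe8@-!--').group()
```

'4 rxCssssHxomDx -;,:= SiX9jsjjbakngIe8'

The pattern matches zero or more of a word character (lazy), then one or more of whitespace, then 3 to 4 of a word character (lazy) (non-capturing group); then exactly 4 of one of [sj], then optionally a word character, then zero or more of a non-digit (captured); then a word character (captured); then optionally the literal 'e', then one or more of a word character.
The match spans [1:39] → '4 rxCssssHxomDx -;,:= SiX9jsjjbakngIe8'.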